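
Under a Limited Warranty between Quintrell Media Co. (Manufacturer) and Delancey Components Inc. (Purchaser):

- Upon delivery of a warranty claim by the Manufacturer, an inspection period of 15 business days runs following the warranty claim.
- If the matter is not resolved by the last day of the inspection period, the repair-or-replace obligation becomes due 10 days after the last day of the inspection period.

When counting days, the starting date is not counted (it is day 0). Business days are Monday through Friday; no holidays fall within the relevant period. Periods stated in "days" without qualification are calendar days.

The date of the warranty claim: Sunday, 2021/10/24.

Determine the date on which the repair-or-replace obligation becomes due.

2021/11/22

The last day of the inspection period: counting 15 business days from Sunday, 2021/10/24 (Oct 25, Oct 26, Oct 27, Oct 28, …, Nov 10, Nov 11, Nov 12, skipping weekends) reaches Friday, 2021/11/12.
The date on which the repair-or-replace obligation becomes due: 2021/11/12 + 10 days = 2021/11/22.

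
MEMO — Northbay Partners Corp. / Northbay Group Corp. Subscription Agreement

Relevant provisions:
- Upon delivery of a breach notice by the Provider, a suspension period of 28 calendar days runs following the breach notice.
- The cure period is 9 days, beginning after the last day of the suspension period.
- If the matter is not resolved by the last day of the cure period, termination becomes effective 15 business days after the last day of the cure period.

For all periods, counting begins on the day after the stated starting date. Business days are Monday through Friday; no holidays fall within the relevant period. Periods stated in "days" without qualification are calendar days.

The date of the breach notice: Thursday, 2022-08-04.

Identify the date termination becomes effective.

2022-09-30

The last day of the suspension period: 2022-08-04 + 28 days = 2022-09-01.
Adding 9 calendar days to 2022-09-01 gives 2022-09-10, which is the last day of the cure period.
The date termination becomes effective: 15 business days after Saturday, 2022-09-10, skipping weekends — Sep 12, Sep 13, Sep 14, Sep 15, …, Sep 28, Sep 29, Sep 30 — lands on Friday, 2022-09-30.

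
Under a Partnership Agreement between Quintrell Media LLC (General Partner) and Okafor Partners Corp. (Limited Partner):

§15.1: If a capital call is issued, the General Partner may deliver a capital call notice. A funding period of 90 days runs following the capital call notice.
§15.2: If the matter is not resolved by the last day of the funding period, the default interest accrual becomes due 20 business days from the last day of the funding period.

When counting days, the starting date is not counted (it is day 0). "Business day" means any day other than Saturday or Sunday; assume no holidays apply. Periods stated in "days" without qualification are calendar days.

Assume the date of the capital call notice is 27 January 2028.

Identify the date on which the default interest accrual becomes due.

24 May 2028

The last day of the funding period: 27 January 2028 + 90 days = 26 April 2028.
The date on which the default interest accrual becomes due: counting 20 business days from Wednesday, 26 April 2028 (Apr 27, Apr 28, May 1, May 2, …, May 22, May 23, May 24, skipping weekends) reaches Wednesday, 24 May 2028.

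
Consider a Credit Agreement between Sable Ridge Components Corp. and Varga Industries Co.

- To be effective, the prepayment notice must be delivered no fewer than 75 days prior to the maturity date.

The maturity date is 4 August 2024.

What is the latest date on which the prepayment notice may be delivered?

21 May 2024

Counting back 75 calendar days from 4 August 2024 gives 21 May 2024.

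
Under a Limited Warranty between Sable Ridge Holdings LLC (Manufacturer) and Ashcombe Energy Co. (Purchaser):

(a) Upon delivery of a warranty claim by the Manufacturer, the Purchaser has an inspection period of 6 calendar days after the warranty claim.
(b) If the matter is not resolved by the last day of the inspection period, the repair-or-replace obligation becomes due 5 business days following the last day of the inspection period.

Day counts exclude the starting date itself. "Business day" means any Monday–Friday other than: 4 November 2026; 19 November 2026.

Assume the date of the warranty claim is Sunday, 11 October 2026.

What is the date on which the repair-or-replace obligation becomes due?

23 October 2026

Adding 6 calendar days to 11 October 2026 gives 17 October 2026, which is the last day of the inspection period.
The date on which the repair-or-replace obligation becomes due: counting 5 business days from Saturday, 17 October 2026 (Oct 19, Oct 20, Oct 21, Oct 22, Oct 23, skipping weekends) reaches Friday, 23 October 2026.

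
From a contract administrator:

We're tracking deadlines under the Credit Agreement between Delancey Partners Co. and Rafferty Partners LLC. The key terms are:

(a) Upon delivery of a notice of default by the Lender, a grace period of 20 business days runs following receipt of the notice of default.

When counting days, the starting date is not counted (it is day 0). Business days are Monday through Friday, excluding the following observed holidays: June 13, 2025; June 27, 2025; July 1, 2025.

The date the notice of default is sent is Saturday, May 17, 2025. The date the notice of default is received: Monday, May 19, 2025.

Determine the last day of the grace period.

June 17, 2025

The last day of the grace period: counting 20 business days from Monday, May 19, 2025 (May 20, May 21, May 22, May 23, …, Jun 12, Jun 16, Jun 17, skipping weekends and the listed holiday on Jun 13) reaches Tuesday, June 17, 2025.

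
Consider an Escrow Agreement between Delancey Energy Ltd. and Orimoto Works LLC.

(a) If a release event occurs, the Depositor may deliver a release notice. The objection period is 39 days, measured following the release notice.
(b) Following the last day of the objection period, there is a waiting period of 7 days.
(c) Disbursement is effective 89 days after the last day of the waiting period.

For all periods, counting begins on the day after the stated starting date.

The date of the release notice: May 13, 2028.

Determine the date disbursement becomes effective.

September 25, 2028

The last day of the objection period: May 13, 2028 + 39 days = June 21, 2028.
The last day of the waiting period: June 21, 2028 + 7 days = June 28, 2028.
The date disbursement becomes effective: June 28, 2028 + 89 days = September 25, 2028.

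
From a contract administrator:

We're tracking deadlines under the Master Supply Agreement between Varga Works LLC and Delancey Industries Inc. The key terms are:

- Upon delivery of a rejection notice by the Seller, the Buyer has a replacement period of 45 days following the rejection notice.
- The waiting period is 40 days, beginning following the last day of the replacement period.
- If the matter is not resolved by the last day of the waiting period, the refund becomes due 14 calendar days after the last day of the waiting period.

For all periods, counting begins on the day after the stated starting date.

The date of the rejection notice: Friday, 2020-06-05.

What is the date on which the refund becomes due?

2020-09-12

Adding 45 calendar days to 2020-06-05 gives 2020-07-20, which is the last day of the replacement period.
The last day of the waiting period: 2020-07-20 + 40 days = 2020-08-29.
The date on which the refund becomes due: 2020-08-29 + 14 days = 2020-09-12.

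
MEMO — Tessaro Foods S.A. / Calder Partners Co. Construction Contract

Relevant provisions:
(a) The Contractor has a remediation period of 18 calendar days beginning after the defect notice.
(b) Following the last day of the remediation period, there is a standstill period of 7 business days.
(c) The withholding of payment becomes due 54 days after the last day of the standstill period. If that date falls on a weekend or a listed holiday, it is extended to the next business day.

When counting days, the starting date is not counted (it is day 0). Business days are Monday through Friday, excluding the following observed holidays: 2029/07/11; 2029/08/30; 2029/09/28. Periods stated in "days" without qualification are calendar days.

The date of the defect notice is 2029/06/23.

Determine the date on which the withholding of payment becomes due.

2029/09/12

The last day of the remediation period: 18 calendar days after 2029/06/23 is 2029/07/11.
From Wednesday, 2029/07/11, 7 business days (Jul 12, Jul 13, Jul 16, Jul 17, Jul 18, Jul 19, Jul 20, skipping weekends) brings us to Friday, 2029/07/20, which is the last day of the standstill period.
The date on which the withholding of payment becomes due: 2029/07/20 + 54 days = 2029/09/12. 2029/09/12 is a Wednesday and is not a listed holiday, so no roll-forward applies.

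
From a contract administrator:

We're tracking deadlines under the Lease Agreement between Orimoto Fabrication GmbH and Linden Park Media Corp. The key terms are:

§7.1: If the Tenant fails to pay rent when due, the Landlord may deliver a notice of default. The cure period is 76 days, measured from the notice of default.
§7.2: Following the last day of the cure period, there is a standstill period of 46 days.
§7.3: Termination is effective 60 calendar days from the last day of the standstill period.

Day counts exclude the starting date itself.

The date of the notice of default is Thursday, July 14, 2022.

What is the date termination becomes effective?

January 12, 2023

The last day of the cure period: 76 calendar days after July 14, 2022 is September 28, 2022.
The last day of the standstill period: September 28, 2022 + 46 days = November 13, 2022.
The date termination becomes effective: 60 calendar days after November 13, 2022 is January 12, 2023.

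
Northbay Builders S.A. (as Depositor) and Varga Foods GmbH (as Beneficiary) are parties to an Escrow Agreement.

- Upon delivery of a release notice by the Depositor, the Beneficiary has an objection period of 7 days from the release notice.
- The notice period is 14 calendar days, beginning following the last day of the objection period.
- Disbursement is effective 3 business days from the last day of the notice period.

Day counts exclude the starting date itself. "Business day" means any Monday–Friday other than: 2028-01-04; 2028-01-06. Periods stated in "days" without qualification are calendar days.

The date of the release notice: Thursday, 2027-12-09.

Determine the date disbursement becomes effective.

The last day of the objection period: 7 calendar days after 2027-12-09 is 2027-12-16.
The last day of the notice period: 2027-12-16 + 14 days = 2027-12-30.
From Thursday, 2027-12-30, 3 business days (Dec 31, Jan 3, Jan 5, skipping weekends and the listed holiday on Jan 4) brings us to Wednesday, 2028-01-05, which is the date disbursement becomes effective.

2028-01-05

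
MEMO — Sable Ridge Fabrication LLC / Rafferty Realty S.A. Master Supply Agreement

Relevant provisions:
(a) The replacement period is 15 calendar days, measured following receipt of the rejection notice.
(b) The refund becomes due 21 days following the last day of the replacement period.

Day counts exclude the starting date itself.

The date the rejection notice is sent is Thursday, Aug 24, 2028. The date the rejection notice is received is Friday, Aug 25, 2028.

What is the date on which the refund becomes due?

The last day of the replacement period: Aug 25, 2028 + 15 days = Sep 9, 2028.
Adding 21 calendar days to Sep 9, 2028 gives Sep 30, 2028, which is the date on which the refund becomes due.

Sep 30, 2028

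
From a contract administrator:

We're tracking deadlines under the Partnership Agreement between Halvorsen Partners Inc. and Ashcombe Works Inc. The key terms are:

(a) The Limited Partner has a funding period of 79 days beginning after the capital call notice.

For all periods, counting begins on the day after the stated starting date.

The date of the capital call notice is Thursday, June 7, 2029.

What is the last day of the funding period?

August 25, 2029

The last day of the funding period: June 7, 2029 + 79 days = August 25, 2029.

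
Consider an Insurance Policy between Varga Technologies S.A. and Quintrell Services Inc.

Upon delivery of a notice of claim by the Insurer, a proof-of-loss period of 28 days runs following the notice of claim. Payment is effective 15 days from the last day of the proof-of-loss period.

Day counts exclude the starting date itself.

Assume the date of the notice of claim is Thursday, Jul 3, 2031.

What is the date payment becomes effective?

The last day of the proof-of-loss period: Jul 3, 2031 + 28 days = Jul 31, 2031.
The date payment becomes effective: Jul 31, 2031 + 15 days = Aug 15, 2031.

Aug 15, 2031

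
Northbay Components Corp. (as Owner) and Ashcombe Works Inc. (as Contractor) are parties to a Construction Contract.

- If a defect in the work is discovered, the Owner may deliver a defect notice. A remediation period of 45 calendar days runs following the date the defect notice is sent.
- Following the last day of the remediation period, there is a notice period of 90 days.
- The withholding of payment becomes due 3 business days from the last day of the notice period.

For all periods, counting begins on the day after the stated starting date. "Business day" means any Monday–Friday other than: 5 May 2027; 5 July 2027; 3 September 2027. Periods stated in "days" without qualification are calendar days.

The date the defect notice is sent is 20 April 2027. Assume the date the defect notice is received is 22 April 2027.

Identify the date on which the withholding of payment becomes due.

8 September 2027

The last day of the remediation period: 20 April 2027 + 45 days = 4 June 2027.
The last day of the notice period: 90 calendar days after 4 June 2027 is 2 September 2027.
The date on which the withholding of payment becomes due: 3 business days after Thursday, 2 September 2027, skipping weekends and the listed holiday on Sep 3 — Sep 6, Sep 7, Sep 8 — lands on Wednesday, 8 September 2027.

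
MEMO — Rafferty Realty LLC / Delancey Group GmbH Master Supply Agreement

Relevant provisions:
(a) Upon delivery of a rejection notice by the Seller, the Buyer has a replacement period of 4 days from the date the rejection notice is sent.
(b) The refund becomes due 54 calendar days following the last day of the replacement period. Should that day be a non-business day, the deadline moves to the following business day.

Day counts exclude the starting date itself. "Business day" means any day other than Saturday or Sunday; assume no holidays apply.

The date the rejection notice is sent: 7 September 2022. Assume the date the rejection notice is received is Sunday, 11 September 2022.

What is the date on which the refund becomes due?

4 November 2022

Adding 4 calendar days to 7 September 2022 gives 11 September 2022, which is the last day of the replacement period.
Adding 54 calendar days to 11 September 2022 gives 4 November 2022, which is the date on which the refund becomes due. 4 November 2022 is a Friday, so no roll-forward applies.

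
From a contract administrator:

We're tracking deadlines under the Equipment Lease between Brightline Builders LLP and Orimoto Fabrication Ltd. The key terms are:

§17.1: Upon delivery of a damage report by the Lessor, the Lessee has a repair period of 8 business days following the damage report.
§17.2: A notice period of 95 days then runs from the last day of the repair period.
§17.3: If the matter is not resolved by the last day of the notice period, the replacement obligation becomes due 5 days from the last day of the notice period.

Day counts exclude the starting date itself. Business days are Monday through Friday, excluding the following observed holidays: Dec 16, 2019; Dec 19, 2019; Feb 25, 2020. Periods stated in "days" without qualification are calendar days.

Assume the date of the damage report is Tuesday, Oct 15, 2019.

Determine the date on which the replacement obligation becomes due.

Feb 2, 2020

From Tuesday, Oct 15, 2019, 8 business days (Oct 16, Oct 17, Oct 18, Oct 21, Oct 22, Oct 23, Oct 24, Oct 25, skipping weekends) brings us to Friday, Oct 25, 2019, which is the last day of the repair period.
Adding 95 calendar days to Oct 25, 2019 gives Jan 28, 2020, which is the last day of the notice period.
The date on which the replacement obligation becomes due: 5 calendar days after Jan 28, 2020 is Feb 2, 2020.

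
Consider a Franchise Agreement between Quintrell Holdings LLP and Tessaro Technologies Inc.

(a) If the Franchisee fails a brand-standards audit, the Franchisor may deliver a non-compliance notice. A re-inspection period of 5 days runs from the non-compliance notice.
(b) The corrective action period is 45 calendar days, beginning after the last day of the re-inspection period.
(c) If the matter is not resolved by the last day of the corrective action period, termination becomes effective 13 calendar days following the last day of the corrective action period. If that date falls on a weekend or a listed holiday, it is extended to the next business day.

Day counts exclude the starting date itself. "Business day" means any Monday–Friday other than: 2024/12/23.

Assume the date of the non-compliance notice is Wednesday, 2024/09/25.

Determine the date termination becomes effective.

2024/11/27

The last day of the re-inspection period: 5 calendar days after 2024/09/25 is 2024/09/30.
The last day of the corrective action period: 2024/09/30 + 45 days = 2024/11/14.
Adding 13 calendar days to 2024/11/14 gives 2024/11/27, which is the date termination becomes effective. 2024/11/27 is a Wednesday and is not a listed holiday, so no roll-forward applies.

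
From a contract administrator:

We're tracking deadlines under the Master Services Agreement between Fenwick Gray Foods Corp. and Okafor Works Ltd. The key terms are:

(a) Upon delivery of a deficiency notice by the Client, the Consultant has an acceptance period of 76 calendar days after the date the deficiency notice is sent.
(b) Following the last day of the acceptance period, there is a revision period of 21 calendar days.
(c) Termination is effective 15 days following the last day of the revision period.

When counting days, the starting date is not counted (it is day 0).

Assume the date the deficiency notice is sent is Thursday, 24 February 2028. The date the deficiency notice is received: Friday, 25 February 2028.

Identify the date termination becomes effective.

15 June 2028

The last day of the acceptance period: 76 calendar days after 24 February 2028 is 10 May 2028.
The last day of the revision period: 21 calendar days after 10 May 2028 is 31 May 2028.
Adding 15 calendar days to 31 May 2028 gives 15 June 2028, which is the date termination becomes effective.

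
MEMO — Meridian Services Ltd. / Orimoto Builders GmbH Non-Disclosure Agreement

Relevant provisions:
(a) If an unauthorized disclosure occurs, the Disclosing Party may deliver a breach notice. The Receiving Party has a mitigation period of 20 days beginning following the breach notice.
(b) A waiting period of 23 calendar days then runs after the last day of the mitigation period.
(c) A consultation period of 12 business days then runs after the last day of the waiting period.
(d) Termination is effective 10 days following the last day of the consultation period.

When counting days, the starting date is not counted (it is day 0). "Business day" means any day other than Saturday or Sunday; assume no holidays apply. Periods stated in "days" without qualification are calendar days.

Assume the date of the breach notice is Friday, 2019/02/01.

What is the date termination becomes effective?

The last day of the mitigation period: 20 calendar days after 2019/02/01 is 2019/02/21.
The last day of the waiting period: 23 calendar days after 2019/02/21 is 2019/03/16.
The last day of the consultation period: counting 12 business days from Saturday, 2019/03/16 (Mar 18, Mar 19, Mar 20, Mar 21, …, Mar 29, Apr 1, Apr 2, skipping weekends) reaches Tuesday, 2019/04/02.
The date termination becomes effective: 10 calendar days after 2019/04/02 is 2019/04/12.

2019/04/12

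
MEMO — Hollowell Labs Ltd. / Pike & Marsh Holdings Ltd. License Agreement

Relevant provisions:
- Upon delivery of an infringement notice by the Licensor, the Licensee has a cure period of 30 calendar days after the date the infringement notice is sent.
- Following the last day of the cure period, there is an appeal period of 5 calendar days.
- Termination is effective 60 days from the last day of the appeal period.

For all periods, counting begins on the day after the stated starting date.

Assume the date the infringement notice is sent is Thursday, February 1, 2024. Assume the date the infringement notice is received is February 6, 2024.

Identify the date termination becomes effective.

May 6, 2024

Adding 30 calendar days to February 1, 2024 gives March 2, 2024, which is the last day of the cure period.
The last day of the appeal period: March 2, 2024 + 5 days = March 7, 2024.
Adding 60 calendar days to March 7, 2024 gives May 6, 2024, which is the date termination becomes effective.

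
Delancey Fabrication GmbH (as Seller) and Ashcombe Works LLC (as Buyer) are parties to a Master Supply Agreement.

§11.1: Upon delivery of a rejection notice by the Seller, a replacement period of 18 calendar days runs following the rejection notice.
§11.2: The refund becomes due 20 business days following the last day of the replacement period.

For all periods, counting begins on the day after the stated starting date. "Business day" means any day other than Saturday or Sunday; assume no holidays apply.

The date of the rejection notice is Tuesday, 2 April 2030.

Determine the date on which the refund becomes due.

The last day of the replacement period: 2 April 2030 + 18 days = 20 April 2030.
The date on which the refund becomes due: counting 20 business days from Saturday, 20 April 2030 (Apr 22, Apr 23, Apr 24, Apr 25, …, May 15, May 16, May 17, skipping weekends) reaches Friday, 17 May 2030.

17 May 2030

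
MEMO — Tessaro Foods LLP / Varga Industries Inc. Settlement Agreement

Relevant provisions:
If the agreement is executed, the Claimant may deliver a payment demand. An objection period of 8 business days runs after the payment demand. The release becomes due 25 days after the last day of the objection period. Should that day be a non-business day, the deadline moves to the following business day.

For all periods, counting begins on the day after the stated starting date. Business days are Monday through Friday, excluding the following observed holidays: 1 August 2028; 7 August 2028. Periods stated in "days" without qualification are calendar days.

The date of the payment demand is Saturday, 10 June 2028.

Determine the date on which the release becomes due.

The last day of the objection period: 8 business days after Saturday, 10 June 2028, skipping weekends — Jun 12, Jun 13, Jun 14, Jun 15, Jun 16, Jun 19, Jun 20, Jun 21 — lands on Wednesday, 21 June 2028.
The date on which the release becomes due: 25 calendar days after 21 June 2028 is 16 July 2028. That falls on a Sunday, so it rolls to the next business day, Monday, 17 July 2028.

17 July 2028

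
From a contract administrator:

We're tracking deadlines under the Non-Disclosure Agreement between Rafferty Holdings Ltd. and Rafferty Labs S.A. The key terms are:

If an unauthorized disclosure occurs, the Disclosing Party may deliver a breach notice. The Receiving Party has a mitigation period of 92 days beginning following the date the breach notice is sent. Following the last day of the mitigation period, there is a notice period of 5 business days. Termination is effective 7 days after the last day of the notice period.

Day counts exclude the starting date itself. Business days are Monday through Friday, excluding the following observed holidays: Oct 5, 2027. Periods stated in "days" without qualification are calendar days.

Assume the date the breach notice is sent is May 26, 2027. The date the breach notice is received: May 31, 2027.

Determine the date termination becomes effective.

Sep 9, 2027

The last day of the mitigation period: May 26, 2027 + 92 days = Aug 26, 2027.
From Thursday, Aug 26, 2027, 5 business days (Aug 27, Aug 30, Aug 31, Sep 1, Sep 2, skipping weekends) brings us to Thursday, Sep 2, 2027, which is the last day of the notice period.
Adding 7 calendar days to Sep 2, 2027 gives Sep 9, 2027, which is the date termination becomes effective.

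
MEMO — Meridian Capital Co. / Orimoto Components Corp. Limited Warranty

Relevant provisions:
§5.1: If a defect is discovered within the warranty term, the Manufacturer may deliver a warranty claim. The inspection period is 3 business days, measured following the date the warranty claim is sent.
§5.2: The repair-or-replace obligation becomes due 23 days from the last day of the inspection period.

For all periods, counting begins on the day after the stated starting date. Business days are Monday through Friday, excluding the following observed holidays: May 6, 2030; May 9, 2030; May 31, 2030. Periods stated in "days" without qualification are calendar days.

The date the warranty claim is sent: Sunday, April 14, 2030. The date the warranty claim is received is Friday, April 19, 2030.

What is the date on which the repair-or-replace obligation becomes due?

The last day of the inspection period: counting 3 business days from Sunday, April 14, 2030 (Apr 15, Apr 16, Apr 17, skipping weekends) reaches Wednesday, April 17, 2030.
Adding 23 calendar days to April 17, 2030 gives May 10, 2030, which is the date on which the repair-or-replace obligation becomes due.

May 10, 2030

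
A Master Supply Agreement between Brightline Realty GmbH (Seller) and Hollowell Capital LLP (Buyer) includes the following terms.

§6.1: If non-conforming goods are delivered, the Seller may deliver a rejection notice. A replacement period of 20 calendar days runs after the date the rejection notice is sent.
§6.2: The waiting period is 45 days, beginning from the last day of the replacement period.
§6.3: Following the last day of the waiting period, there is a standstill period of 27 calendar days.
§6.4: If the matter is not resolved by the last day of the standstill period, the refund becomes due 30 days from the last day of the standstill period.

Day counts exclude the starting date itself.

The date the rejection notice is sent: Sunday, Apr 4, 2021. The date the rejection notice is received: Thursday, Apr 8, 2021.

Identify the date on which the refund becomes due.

Aug 4, 2021

The last day of the replacement period: Apr 4, 2021 + 20 days = Apr 24, 2021.
Adding 45 calendar days to Apr 24, 2021 gives Jun 8, 2021, which is the last day of the waiting period.
The last day of the standstill period: Jun 8, 2021 + 27 days = Jul 5, 2021.
The date on which the refund becomes due: 30 calendar days after Jul 5, 2021 is Aug 4, 2021.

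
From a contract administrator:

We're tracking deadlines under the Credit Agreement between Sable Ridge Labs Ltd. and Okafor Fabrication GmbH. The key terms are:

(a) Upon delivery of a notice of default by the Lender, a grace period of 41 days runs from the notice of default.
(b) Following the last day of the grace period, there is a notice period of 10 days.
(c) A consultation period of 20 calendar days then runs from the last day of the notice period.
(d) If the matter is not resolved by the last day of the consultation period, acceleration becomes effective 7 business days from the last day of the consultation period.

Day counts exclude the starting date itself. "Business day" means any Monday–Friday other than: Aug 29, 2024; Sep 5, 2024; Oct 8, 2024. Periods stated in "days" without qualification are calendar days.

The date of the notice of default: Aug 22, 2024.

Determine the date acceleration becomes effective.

Nov 12, 2024

The last day of the grace period: 41 calendar days after Aug 22, 2024 is Oct 2, 2024.
The last day of the notice period: Oct 2, 2024 + 10 days = Oct 12, 2024.
The last day of the consultation period: 20 calendar days after Oct 12, 2024 is Nov 1, 2024.
The date acceleration becomes effective: 7 business days after Friday, Nov 1, 2024, skipping weekends — Nov 4, Nov 5, Nov 6, Nov 7, Nov 8, Nov 11, Nov 12 — lands on Tuesday, Nov 12, 2024.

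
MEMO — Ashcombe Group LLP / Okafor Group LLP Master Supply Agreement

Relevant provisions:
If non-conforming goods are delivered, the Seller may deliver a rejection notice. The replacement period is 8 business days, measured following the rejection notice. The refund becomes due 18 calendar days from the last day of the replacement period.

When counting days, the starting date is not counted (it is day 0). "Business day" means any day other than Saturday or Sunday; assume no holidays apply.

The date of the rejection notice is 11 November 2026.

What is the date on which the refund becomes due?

The last day of the replacement period: 8 business days after Wednesday, 11 November 2026, skipping weekends — Nov 12, Nov 13, Nov 16, Nov 17, Nov 18, Nov 19, Nov 20, Nov 23 — lands on Monday, 23 November 2026.
Adding 18 calendar days to 23 November 2026 gives 11 December 2026, which is the date on which the refund becomes due.

11 December 2026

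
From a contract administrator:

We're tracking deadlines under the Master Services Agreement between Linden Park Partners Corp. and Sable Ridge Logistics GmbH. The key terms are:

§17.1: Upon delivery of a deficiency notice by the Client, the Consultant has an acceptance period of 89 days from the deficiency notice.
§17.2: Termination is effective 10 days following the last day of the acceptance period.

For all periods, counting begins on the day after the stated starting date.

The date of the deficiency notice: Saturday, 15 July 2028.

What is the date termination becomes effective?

Adding 89 calendar days to 15 July 2028 gives 12 October 2028, which is the last day of the acceptance period.
Adding 10 calendar days to 12 October 2028 gives 22 October 2028, which is the date termination becomes effective.

22 October 2028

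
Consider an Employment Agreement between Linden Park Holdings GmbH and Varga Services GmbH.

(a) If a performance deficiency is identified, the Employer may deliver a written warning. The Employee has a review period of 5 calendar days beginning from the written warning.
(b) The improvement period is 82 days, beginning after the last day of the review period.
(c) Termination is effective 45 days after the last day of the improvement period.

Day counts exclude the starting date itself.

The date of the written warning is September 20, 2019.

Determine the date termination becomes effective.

Adding 5 calendar days to September 20, 2019 gives September 25, 2019, which is the last day of the review period.
The last day of the improvement period: September 25, 2019 + 82 days = December 16, 2019.
Adding 45 calendar days to December 16, 2019 gives January 30, 2020, which is the date termination becomes effective.

January 30, 2020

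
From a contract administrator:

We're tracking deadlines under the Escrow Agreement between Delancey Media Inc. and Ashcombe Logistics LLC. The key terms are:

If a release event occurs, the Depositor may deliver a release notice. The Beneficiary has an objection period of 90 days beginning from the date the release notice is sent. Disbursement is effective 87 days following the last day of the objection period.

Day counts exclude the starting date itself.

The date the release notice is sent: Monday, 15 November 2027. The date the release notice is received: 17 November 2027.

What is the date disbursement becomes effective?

Adding 90 calendar days to 15 November 2027 gives 13 February 2028, which is the last day of the objection period.
The date disbursement becomes effective: 13 February 2028 + 87 days = 10 May 2028.

10 May 2028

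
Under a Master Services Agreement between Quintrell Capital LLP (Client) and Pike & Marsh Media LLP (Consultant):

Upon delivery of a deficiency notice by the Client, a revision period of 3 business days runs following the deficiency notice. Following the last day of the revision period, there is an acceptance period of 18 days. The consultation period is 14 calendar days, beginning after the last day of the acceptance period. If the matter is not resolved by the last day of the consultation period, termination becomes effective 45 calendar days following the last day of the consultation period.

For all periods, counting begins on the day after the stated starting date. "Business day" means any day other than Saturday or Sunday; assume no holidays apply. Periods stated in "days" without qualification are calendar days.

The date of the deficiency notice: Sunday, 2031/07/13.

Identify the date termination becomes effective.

From Sunday, 2031/07/13, 3 business days (Jul 14, Jul 15, Jul 16, skipping weekends) brings us to Wednesday, 2031/07/16, which is the last day of the revision period.
The last day of the acceptance period: 18 calendar days after 2031/07/16 is 2031/08/03.
Adding 14 calendar days to 2031/08/03 gives 2031/08/17, which is the last day of the consultation period.
The date termination becomes effective: 2031/08/17 + 45 days = 2031/10/01.

2031/10/01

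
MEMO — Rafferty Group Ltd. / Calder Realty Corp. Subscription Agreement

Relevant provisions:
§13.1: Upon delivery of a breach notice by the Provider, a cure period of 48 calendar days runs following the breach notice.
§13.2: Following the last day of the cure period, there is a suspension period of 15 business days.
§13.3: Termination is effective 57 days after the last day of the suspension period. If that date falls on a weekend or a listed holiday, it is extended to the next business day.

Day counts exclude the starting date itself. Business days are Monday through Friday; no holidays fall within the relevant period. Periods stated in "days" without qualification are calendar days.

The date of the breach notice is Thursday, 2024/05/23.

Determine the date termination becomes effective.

2024/09/26

The last day of the cure period: 2024/05/23 + 48 days = 2024/07/10.
The last day of the suspension period: counting 15 business days from Wednesday, 2024/07/10 (Jul 11, Jul 12, Jul 15, Jul 16, …, Jul 29, Jul 30, Jul 31, skipping weekends) reaches Wednesday, 2024/07/31.
The date termination becomes effective: 57 calendar days after 2024/07/31 is 2024/09/26. 2024/09/26 is a Thursday, so no roll-forward applies.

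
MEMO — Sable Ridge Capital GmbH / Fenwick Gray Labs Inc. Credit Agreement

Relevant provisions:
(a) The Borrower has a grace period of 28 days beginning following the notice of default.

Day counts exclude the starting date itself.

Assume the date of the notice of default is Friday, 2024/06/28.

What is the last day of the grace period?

2024/07/26

The last day of the grace period: 2024/06/28 + 28 days = 2024/07/26.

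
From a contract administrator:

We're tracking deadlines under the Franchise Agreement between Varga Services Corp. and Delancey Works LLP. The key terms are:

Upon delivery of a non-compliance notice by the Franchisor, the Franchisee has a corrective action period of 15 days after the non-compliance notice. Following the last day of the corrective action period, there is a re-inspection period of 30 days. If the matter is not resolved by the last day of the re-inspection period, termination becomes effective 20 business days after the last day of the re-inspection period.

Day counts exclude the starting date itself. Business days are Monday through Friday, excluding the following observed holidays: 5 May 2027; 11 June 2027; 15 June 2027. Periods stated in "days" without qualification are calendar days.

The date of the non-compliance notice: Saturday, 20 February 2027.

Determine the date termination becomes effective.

The last day of the corrective action period: 20 February 2027 + 15 days = 7 March 2027.
The last day of the re-inspection period: 30 calendar days after 7 March 2027 is 6 April 2027.
From Tuesday, 6 April 2027, 20 business days (Apr 7, Apr 8, Apr 9, Apr 12, …, Apr 30, May 3, May 4, skipping weekends) brings us to Tuesday, 4 May 2027, which is the date termination becomes effective.

4 May 2027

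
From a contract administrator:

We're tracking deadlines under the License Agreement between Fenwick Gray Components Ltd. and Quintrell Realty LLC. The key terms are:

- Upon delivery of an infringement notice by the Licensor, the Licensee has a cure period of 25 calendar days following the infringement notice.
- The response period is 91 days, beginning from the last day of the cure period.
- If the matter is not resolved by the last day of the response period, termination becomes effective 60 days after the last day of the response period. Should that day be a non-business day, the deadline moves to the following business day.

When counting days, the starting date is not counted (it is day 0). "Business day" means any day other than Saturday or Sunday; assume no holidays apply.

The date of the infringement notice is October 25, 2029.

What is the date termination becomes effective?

April 19, 2030

The last day of the cure period: October 25, 2029 + 25 days = November 19, 2029.
The last day of the response period: November 19, 2029 + 91 days = February 18, 2030.
Adding 60 calendar days to February 18, 2030 gives April 19, 2030, which is the date termination becomes effective. April 19, 2030 is a Friday, so no roll-forward applies.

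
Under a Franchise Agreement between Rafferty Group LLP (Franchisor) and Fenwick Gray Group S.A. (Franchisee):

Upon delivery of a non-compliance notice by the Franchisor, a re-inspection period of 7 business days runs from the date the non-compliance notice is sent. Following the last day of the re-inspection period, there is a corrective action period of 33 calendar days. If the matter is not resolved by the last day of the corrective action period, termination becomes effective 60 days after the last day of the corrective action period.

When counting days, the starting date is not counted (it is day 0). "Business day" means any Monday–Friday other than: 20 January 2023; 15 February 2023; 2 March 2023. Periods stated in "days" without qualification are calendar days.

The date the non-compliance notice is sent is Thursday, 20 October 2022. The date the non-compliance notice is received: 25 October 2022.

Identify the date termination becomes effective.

The last day of the re-inspection period: counting 7 business days from Thursday, 20 October 2022 (Oct 21, Oct 24, Oct 25, Oct 26, Oct 27, Oct 28, Oct 31, skipping weekends) reaches Monday, 31 October 2022.
The last day of the corrective action period: 33 calendar days after 31 October 2022 is 3 December 2022.
Adding 60 calendar days to 3 December 2022 gives 1 February 2023, which is the date termination becomes effective.

1 February 2023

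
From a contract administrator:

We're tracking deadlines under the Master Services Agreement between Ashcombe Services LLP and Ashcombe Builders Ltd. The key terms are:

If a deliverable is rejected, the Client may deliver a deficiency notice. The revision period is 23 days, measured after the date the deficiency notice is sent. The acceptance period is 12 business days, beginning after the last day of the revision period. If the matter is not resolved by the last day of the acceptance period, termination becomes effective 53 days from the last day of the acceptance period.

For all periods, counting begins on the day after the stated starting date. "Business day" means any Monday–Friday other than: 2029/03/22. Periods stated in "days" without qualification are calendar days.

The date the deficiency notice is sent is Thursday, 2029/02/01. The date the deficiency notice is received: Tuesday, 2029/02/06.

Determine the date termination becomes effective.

2029/05/05

Adding 23 calendar days to 2029/02/01 gives 2029/02/24, which is the last day of the revision period.
The last day of the acceptance period: counting 12 business days from Saturday, 2029/02/24 (Feb 26, Feb 27, Feb 28, Mar 1, …, Mar 9, Mar 12, Mar 13, skipping weekends) reaches Tuesday, 2029/03/13.
The date termination becomes effective: 53 calendar days after 2029/03/13 is 2029/05/05.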